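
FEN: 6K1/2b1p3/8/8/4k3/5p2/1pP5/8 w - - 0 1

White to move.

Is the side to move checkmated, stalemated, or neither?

White to move; white king on g8.
In check: no.
Legal moves for White: Kh8, Kf8, Kh7, Kg7, Kf7, c3, c4.
White has 7 legal moves and is not in check → neither.

neither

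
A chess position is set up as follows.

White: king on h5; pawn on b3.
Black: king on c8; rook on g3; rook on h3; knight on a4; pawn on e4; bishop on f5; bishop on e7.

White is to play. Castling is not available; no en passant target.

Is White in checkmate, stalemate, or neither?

checkmate

White to move; white king on h5.
In check: yes, from the black rook on h3.
King squares — g4: attacked by Rg3; h4: attacked by Rh3; g5: attacked by Rg3; g6: attacked by Rg3; h6: attacked by Rh3.
Legal moves for White: none.
In check with no legal moves → checkmate.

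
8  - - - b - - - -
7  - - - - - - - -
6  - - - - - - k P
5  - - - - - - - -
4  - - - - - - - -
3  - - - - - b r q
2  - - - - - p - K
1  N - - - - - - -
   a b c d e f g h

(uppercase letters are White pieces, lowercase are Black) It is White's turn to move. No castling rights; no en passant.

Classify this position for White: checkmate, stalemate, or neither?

White to move; white king on h2.
In check: yes, from the black queen on h3.
King squares — g1: attacked by Pf2; h1: attacked by Bf3; g2: attacked by Bf3; g3: attacked by Qh3; h3: attacked by Rg3.
Legal moves for White: none.
In check with no legal moves → checkmate.

checkmate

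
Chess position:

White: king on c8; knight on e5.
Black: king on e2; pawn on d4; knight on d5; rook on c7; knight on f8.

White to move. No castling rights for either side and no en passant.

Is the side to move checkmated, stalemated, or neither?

White to move; white king on c8.
In check: yes, from the black rook on c7.
King squares — b7: attacked by Rc7; c7: attacked by Nd5; d7: attacked by Rc7; b8: available; d8: available.
Legal moves for White: Kd8, Kb8.
White is in check but has 2 legal moves → neither.

neither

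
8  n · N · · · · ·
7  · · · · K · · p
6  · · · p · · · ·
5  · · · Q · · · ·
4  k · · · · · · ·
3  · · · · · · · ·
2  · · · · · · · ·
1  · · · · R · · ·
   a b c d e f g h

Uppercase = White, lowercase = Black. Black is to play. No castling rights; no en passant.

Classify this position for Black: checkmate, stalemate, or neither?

neither

Black to move; black king on a4.
In check: no.
Legal moves for Black: Nc7, Nb6, Kb4, Ka3, h6, h5.
Black has 6 legal moves and is not in check → neither.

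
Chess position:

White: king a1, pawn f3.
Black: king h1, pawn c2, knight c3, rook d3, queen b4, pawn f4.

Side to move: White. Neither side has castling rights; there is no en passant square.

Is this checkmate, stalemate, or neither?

stalemate

White to move; white king on a1.
In check: no.
King squares — b1: attacked by Pc2; a2: attacked by Nc3; b2: attacked by Qb4.
Legal moves for White: none.
Not in check and no legal moves → stalemate.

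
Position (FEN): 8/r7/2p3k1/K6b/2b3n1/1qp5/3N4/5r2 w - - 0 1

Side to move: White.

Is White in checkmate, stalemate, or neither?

checkmate

White to move; white king on a5.
In check: yes, from the black rook on a7.
King squares — a4: attacked by Qb3; b4: attacked by Qb3; b5: attacked by Qb3; a6: attacked by Bc4; b6: attacked by Qb3.
Legal moves for White: none.
In check with no legal moves → checkmate.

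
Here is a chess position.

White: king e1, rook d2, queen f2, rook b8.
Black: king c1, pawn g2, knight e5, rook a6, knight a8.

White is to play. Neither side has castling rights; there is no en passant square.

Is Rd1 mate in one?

After Rd1: black king on c1; in check: yes, from the white rook on d1.
King squares — b1: attacked by Rd1; d1: attacked by Ke1; b2: attacked by Qf2; c2: attacked by Qf2; d2: attacked by Rd1.
Black has no legal moves → checkmate.

yes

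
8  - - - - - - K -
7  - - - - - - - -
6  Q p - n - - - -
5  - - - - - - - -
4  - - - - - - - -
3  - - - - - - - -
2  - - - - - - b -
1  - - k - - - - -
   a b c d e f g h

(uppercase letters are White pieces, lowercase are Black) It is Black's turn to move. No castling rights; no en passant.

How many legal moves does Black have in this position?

Black to move; king on c1.
In check: no.
Legal moves: Ne8, Nc8, Nf7, Nb7, Nf5, Nb5, Ne4, Nc4, Ba8, Bb7, Bc6, Bd5+, Be4, Bh3, Bf3, Bh1, Bf1, Kd2, Kc2, Kb2, Kd1, Kb1, b5.
Count: 23.

23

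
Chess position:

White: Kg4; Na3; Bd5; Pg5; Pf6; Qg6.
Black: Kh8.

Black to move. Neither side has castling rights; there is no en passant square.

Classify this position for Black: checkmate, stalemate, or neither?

Black to move; black king on h8.
In check: no.
King squares — g7: attacked by Pf6; h7: attacked by Qg6; g8: attacked by Bd5.
Legal moves for Black: none.
Not in check and no legal moves → stalemate.

stalemate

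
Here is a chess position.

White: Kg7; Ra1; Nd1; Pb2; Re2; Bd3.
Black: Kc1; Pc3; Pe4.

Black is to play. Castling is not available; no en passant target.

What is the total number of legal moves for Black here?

Black to move; king on c1.
In check: yes, from the white rook on a1.
Legal moves: none.
Count: 0.

0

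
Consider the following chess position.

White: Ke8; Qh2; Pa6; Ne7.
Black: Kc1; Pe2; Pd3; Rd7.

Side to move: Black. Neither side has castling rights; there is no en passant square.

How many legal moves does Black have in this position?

Black to move; king on c1.
In check: no.
Legal moves: Rd8+, Rxe7+, Rc7, Rb7, Ra7, Rd6, Rd5, Rd4, Kd2, Kc2, Kb2, Kd1, Kb1, d2, e1=Q, e1=R, e1=B, e1=N.
Count: 18.

18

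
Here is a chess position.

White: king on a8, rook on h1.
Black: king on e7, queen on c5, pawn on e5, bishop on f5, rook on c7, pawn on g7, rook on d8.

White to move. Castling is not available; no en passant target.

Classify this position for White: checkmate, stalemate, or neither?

checkmate

White to move; white king on a8.
In check: yes, from the black rook on d8.
King squares — a7: attacked by Qc5; b7: attacked by Rc7; b8: attacked by Rd8.
Legal moves for White: none.
In check with no legal moves → checkmate.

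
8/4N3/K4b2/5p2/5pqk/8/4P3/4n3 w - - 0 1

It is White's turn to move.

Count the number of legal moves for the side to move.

White to move; king on a6.
In check: no.
Legal moves: Ng8, Nc8, Ng6+, Nc6, Nxf5+, Nd5, Kb7, Ka7, Kb6, Kb5, Ka5, e3, e4.
Count: 13.

13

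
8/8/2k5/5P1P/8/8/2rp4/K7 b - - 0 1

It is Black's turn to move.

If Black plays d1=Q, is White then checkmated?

yes

After d1=Q: white king on a1; in check: yes, from the black queen on d1.
King squares — b1: attacked by Qd1; a2: attacked by Rc2; b2: attacked by Rc2.
White has no legal moves → checkmate.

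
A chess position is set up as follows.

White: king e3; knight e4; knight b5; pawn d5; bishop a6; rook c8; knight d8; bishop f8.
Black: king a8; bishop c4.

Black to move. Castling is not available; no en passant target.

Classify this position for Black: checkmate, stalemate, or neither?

checkmate

Black to move; black king on a8.
In check: yes, from the white rook on c8.
King squares — a7: attacked by Nb5; b7: attacked by Ba6; b8: attacked by Rc8.
Legal moves for Black: none.
In check with no legal moves → checkmate.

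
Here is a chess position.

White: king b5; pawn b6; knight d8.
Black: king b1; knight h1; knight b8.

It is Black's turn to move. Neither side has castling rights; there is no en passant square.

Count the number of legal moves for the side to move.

10

Black to move; king on b1.
In check: no.
Legal moves: Nd7, Nc6, Na6, Ng3, Nf2, Kc2, Kb2, Ka2, Kc1, Ka1.
Count: 10.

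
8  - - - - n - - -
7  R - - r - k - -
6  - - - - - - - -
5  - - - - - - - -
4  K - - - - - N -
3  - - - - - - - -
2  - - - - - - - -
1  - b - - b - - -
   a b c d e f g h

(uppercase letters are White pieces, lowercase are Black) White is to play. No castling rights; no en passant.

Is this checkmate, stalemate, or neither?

neither

White to move; white king on a4.
In check: no.
Legal moves for White: Ra8, Rxd7+, Rc7, Rb7, Ra6, Ra5, Nh6+, Nf6, Ne5+, Ne3, Nh2, Nf2, Kb5, Kb3, Ka3.
White has 15 legal moves and is not in check → neither.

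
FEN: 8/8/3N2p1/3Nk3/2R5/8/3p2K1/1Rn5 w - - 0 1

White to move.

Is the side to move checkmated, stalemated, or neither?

neither

White to move; white king on g2.
In check: no.
Legal moves for White include: Ne8, Nc8, Nf7+, Nb7, Nf5, Nb5, Ne4, Ne7, Nc7, Nf6, Nb6, Nf4, Nb4, Ne3, Nc3, Rc8, Rc7, Rc6, ... (list truncated; more exist).
White has legal moves and is not in check → neither.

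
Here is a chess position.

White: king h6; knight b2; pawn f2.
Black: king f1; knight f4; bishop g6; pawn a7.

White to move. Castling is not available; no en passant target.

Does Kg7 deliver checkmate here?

no

After Kg7: black king on f1; in check: no.
Black is not in check, so this cannot be checkmate.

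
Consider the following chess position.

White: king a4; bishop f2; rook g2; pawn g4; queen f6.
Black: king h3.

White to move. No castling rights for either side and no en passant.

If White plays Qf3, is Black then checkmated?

After Qf3: black king on h3; in check: yes, from the white queen on f3.
King squares — g2: attacked by Qf3; h2: attacked by Rg2; g3: attacked by Bf2; g4: attacked by Rg2; h4: attacked by Bf2.
Black has no legal moves → checkmate.

yes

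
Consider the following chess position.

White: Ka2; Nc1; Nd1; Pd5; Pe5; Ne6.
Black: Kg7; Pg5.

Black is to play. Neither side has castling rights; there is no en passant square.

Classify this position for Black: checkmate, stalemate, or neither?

Black to move; black king on g7.
In check: yes, from the white knight on e6.
King squares — f6: attacked by Pe5; g6: available; h6: available; f7: available; h7: available; f8: attacked by Ne6; g8: available; h8: available.
Legal moves for Black: Kh8, Kg8, Kh7, Kf7, Kh6, Kg6.
Black is in check but has 6 legal moves → neither.

neither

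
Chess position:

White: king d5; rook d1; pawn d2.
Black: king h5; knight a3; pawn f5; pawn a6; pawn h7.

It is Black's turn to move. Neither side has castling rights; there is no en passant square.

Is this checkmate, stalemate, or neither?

neither

Black to move; black king on h5.
In check: no.
Legal moves for Black: Kh6, Kg6, Kg5, Kh4, Kg4, Nb5, Nc4, Nc2, Nb1, h6, a5, f4.
Black has 12 legal moves and is not in check → neither.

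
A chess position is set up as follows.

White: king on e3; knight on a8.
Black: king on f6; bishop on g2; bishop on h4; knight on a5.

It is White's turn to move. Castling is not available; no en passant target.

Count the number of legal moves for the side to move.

7

White to move; king on e3.
In check: no.
Legal moves: Nc7, Nb6, Kf4, Kd4, Kd3, Ke2, Kd2.
Count: 7.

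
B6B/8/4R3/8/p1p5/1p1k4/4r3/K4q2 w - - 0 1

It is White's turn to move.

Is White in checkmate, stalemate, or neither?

White to move; white king on a1.
In check: yes, from the black queen on f1.
King squares — b1: attacked by Qf1; a2: attacked by Re2; b2: attacked by Re2.
Legal moves for White: none.
In check with no legal moves → checkmate.

checkmate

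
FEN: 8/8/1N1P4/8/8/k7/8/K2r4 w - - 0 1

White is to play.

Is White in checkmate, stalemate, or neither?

White to move; white king on a1.
In check: yes, from the black rook on d1.
King squares — b1: attacked by Rd1; a2: attacked by Ka3; b2: attacked by Ka3.
Legal moves for White: none.
In check with no legal moves → checkmate.

checkmate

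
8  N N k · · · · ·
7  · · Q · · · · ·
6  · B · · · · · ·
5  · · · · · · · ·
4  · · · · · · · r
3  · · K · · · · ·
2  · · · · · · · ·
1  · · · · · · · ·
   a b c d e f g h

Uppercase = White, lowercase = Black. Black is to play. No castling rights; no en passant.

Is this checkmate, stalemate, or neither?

Black to move; black king on c8.
In check: yes, from the white queen on c7.
King squares — b7: attacked by Qc7; c7: attacked by Bb6; d7: attacked by Qc7; b8: attacked by Qc7; d8: attacked by Qc7.
Legal moves for Black: none.
In check with no legal moves → checkmate.

checkmate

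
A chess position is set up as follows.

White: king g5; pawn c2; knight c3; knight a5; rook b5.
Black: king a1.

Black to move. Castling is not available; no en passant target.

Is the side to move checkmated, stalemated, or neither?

Black to move; black king on a1.
In check: no.
King squares — b1: attacked by Nc3; a2: attacked by Nc3; b2: attacked by Rb5.
Legal moves for Black: none.
Not in check and no legal moves → stalemate.

stalemate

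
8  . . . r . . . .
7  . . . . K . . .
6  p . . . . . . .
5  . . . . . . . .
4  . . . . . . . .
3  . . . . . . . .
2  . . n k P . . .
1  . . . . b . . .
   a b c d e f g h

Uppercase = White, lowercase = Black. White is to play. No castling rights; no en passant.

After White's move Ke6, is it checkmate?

After Ke6: black king on d2; in check: no.
Black is not in check, so this cannot be checkmate.

no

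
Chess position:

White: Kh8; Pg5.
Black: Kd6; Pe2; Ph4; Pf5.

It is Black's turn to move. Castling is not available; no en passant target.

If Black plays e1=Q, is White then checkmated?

After e1=Q: white king on h8; in check: no.
White is not in check, so this cannot be checkmate.

no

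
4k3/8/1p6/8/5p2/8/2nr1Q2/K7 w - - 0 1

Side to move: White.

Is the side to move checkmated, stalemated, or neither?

neither

White to move; white king on a1.
In check: yes, from the black knight on c2.
King squares — b1: available; a2: available; b2: available.
Legal moves for White: Kb2, Ka2, Kb1.
White is in check but has 3 legal moves → neither.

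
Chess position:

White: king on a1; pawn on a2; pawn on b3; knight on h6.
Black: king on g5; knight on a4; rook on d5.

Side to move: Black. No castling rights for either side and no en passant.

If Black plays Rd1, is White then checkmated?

After Rd1: white king on a1; in check: yes, from the black rook on d1.
King squares — b1: attacked by Rd1; a2: own pawn; b2: attacked by Na4.
White has no legal moves → checkmate.

yes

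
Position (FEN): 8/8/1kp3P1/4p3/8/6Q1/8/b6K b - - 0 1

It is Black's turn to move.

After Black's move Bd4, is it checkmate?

After Bd4: white king on h1; in check: no.
White is not in check, so this cannot be checkmate.

no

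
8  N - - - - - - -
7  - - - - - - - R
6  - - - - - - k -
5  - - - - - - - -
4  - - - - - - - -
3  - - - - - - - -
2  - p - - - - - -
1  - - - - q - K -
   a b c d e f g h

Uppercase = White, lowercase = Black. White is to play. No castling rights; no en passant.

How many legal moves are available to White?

White to move; king on g1.
In check: yes, from the black queen on e1.
Legal moves: Kh2, Kg2.
Count: 2.

2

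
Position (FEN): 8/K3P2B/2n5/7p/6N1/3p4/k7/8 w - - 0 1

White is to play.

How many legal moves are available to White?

4

White to move; king on a7.
In check: yes, from the black knight on c6.
Legal moves: Ka8, Kb7, Kb6, Ka6.
Count: 4.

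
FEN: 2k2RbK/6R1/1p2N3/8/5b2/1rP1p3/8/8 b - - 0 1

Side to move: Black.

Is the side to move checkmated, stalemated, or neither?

checkmate

Black to move; black king on c8.
In check: yes, from the white rook on f8.
King squares — b7: attacked by Rg7; c7: attacked by Ne6; d7: attacked by Rg7; b8: attacked by Rf8; d8: attacked by Ne6.
Legal moves for Black: none.
In check with no legal moves → checkmate.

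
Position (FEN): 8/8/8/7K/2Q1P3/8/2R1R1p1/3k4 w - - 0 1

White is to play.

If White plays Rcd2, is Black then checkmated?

After Rcd2: black king on d1; in check: yes, from the white rook on d2.
King squares — c1: attacked by Qc4; e1: attacked by Re2; c2: attacked by Rd2; d2: attacked by Re2; e2: attacked by Rd2.
Black has no legal moves → checkmate.

yes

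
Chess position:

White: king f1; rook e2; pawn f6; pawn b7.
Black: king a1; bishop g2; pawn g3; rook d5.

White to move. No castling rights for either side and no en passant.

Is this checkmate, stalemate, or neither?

neither

White to move; white king on f1.
In check: yes, from the black bishop on g2.
King squares — e1: available; g1: available; e2: own rook; f2: attacked by Pg3; g2: available.
Legal moves for White: Kxg2, Kg1, Ke1, Rxg2.
White is in check but has 4 legal moves → neither.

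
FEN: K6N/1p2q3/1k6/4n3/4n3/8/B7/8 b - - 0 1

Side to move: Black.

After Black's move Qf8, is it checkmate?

yes

After Qf8: white king on a8; in check: yes, from the black queen on f8.
King squares — a7: attacked by Kb6; b7: attacked by Kb6; b8: attacked by Qf8.
White has no legal moves → checkmate.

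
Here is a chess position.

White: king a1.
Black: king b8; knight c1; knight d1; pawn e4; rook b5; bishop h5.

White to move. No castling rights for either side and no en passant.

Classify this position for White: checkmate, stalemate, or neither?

White to move; white king on a1.
In check: no.
King squares — b1: attacked by Rb5; a2: attacked by Nc1; b2: attacked by Nd1.
Legal moves for White: none.
Not in check and no legal moves → stalemate.

stalemate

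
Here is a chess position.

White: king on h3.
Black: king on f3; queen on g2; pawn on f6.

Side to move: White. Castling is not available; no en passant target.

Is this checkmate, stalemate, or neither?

neither

White to move; white king on h3.
In check: yes, from the black queen on g2.
King squares — g2: attacked by Kf3; h2: attacked by Qg2; g3: attacked by Qg2; g4: attacked by Qg2; h4: available.
Legal moves for White: Kh4.
White is in check but has 1 legal move → neither.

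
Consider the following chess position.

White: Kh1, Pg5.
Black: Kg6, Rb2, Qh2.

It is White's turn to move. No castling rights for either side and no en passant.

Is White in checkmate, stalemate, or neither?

White to move; white king on h1.
In check: yes, from the black queen on h2.
King squares — g1: attacked by Qh2; g2: attacked by Rb2; h2: attacked by Rb2.
Legal moves for White: none.
In check with no legal moves → checkmate.

checkmate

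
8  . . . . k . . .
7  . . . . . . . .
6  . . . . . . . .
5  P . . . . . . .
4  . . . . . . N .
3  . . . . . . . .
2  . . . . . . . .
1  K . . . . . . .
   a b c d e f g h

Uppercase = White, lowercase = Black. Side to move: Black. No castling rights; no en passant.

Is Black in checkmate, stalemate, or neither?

neither

Black to move; black king on e8.
In check: no.
Legal moves for Black: Kf8, Kd8, Kf7, Ke7, Kd7.
Black has 5 legal moves and is not in check → neither.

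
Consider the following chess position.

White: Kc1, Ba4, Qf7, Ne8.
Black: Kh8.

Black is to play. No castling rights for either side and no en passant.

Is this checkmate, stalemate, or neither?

Black to move; black king on h8.
In check: no.
King squares — g7: attacked by Qf7; h7: attacked by Qf7; g8: attacked by Qf7.
Legal moves for Black: none.
Not in check and no legal moves → stalemate.

stalemate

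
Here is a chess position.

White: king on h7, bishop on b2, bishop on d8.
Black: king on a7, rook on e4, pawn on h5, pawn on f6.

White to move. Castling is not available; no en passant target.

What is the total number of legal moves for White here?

White to move; king on h7.
In check: no.
Legal moves: Be7, Bc7, Bdxf6, Bb6+, Ba5, Kh8, Kg8, Kg7, Kh6, Kg6, Bbxf6, Be5, Bd4+, Bc3, Ba3, Bc1, Ba1.
Count: 17.

17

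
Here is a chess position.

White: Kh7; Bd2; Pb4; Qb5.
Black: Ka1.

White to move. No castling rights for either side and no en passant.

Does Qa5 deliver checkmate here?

no

After Qa5: black king on a1; in check: yes, from the white queen on a5.
Black has 2 legal replies: Kb2, Kb1.
In check but a legal move exists → not checkmate.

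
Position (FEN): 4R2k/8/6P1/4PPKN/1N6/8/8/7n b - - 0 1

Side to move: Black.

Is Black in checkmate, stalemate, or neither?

checkmate

Black to move; black king on h8.
In check: yes, from the white rook on e8.
King squares — g7: attacked by Nh5; h7: attacked by Pg6; g8: attacked by Re8.
Legal moves for Black: none.
In check with no legal moves → checkmate.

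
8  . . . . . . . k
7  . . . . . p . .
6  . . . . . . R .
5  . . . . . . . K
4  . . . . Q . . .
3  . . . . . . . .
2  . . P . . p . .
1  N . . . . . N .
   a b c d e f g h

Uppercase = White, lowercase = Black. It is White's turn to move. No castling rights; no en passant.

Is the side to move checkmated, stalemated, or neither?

White to move; white king on h5.
In check: no.
Legal moves for White include: Rg8+, Rg7, Rh6+, Rf6, Re6, Rd6, Rc6, Rb6, Ra6, Rg5, Rg4, Rg3, Rg2, Kh6, Kg5, Kh4, Kg4, Qe8+, ... (list truncated; more exist).
White has legal moves and is not in check → neither.

neither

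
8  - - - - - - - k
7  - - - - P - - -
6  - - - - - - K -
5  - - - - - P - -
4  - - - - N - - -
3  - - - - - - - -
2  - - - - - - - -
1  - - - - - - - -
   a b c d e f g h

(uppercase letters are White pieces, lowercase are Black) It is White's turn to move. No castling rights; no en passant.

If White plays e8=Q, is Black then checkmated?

After e8=Q: black king on h8; in check: yes, from the white queen on e8.
King squares — g7: attacked by Kg6; h7: attacked by Kg6; g8: attacked by Qe8.
Black has no legal moves → checkmate.

yes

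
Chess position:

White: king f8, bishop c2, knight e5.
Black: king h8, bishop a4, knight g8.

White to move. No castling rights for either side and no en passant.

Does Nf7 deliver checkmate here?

After Nf7: black king on h8; in check: yes, from the white knight on f7.
King squares — g7: attacked by Kf8; h7: attacked by Bc2; g8: own knight.
Black has no legal moves → checkmate.

yes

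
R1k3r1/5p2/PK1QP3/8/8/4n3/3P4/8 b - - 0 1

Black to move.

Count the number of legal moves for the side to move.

0

Black to move; king on c8.
In check: yes, from the white rook on a8.
Legal moves: none.
Count: 0.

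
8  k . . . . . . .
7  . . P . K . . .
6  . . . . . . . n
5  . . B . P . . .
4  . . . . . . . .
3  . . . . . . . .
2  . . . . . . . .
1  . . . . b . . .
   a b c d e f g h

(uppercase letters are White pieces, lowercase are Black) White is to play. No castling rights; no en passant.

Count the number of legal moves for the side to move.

21

White to move; king on e7.
In check: no.
Legal moves: Kf8, Ke8, Kd8, Kd7, Kf6, Ke6, Kd6, Ba7, Bd6, Bb6, Bd4, Bb4, Be3, Ba3, Bf2, Bg1, c8=Q#, c8=R+, c8=B, c8=N, e6.
Count: 21.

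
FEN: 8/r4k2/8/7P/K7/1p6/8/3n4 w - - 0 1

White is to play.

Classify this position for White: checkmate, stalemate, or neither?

neither

White to move; white king on a4.
In check: yes, from the black rook on a7.
Legal moves for White: Kb5, Kb4, Kxb3.
White is in check but has 3 legal moves → neither.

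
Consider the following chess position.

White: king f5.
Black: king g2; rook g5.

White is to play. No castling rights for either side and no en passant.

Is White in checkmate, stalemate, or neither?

White to move; white king on f5.
In check: yes, from the black rook on g5.
King squares — e4: available; f4: available; g4: attacked by Rg5; e5: attacked by Rg5; g5: available; e6: available; f6: available; g6: attacked by Rg5.
Legal moves for White: Kf6, Ke6, Kxg5, Kf4, Ke4.
White is in check but has 5 legal moves → neither.

neither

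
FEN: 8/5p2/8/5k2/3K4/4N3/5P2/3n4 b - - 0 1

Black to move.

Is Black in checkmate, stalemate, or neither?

Black to move; black king on f5.
In check: yes, from the white knight on e3.
King squares — e4: attacked by Kd4; f4: available; g4: attacked by Ne3; e5: attacked by Kd4; g5: available; e6: available; f6: available; g6: available.
Legal moves for Black: Kg6, Kf6, Ke6, Kg5, Kf4, Nxe3.
Black is in check but has 6 legal moves → neither.

neither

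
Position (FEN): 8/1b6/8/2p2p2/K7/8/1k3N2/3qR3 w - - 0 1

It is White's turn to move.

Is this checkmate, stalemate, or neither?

neither

White to move; white king on a4.
In check: yes, from the black queen on d1.
King squares — a3: attacked by Kb2; b3: attacked by Qd1; b4: attacked by Pc5; a5: available; b5: available.
Legal moves for White: Kb5, Ka5, Nxd1+, Rxd1.
White is in check but has 4 legal moves → neither.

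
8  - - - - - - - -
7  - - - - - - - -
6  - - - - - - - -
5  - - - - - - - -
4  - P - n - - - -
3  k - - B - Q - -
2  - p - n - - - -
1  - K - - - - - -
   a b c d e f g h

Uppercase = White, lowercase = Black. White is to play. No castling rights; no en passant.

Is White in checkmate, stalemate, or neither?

checkmate

White to move; white king on b1.
In check: yes, from the black knight on d2.
King squares — a1: attacked by Pb2; c1: attacked by Pb2; a2: attacked by Ka3; b2: attacked by Ka3; c2: attacked by Nd4.
Legal moves for White: none.
In check with no legal moves → checkmate.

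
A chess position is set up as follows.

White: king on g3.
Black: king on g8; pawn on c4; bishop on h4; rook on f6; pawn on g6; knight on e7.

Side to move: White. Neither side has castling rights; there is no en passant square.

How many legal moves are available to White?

White to move; king on g3.
In check: yes, from the black bishop on h4.
Legal moves: Kxh4, Kg4, Kh3, Kh2, Kg2.
Count: 5.

5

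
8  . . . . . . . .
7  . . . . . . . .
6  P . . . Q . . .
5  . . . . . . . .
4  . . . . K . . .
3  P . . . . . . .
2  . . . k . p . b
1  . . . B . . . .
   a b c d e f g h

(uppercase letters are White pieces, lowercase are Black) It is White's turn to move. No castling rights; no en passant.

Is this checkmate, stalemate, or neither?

White to move; white king on e4.
In check: no.
Legal moves for White include: Qg8, Qe8, Qc8, Qf7, Qe7, Qd7+, Qh6+, Qg6, Qf6, Qd6+, Qc6, Qb6, Qf5, Qe5, Qd5+, Qg4, Qc4, Qh3, ... (list truncated; more exist).
White has legal moves and is not in check → neither.

neither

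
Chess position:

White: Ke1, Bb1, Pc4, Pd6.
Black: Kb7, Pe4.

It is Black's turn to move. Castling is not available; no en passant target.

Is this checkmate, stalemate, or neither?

neither

Black to move; black king on b7.
In check: no.
Legal moves for Black: Kc8, Kb8, Ka8, Ka7, Kc6, Kb6, Ka6, e3.
Black has 8 legal moves and is not in check → neither.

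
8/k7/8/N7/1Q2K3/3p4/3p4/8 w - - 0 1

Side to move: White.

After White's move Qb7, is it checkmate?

yes

After Qb7: black king on a7; in check: yes, from the white queen on b7.
King squares — a6: attacked by Qb7; b6: attacked by Qb7; b7: attacked by Na5; a8: attacked by Qb7; b8: attacked by Qb7.
Black has no legal moves → checkmate.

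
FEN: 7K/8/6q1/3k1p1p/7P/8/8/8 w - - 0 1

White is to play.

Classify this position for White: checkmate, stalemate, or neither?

White to move; white king on h8.
In check: no.
King squares — g7: attacked by Qg6; h7: attacked by Qg6; g8: attacked by Qg6.
Legal moves for White: none.
Not in check and no legal moves → stalemate.

stalemate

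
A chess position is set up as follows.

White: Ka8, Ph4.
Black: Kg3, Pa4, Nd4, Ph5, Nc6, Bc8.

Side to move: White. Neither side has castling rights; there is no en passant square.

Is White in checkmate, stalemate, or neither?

White to move; white king on a8.
In check: no.
King squares — a7: attacked by Nc6; b7: attacked by Bc8; b8: attacked by Nc6.
Legal moves for White: none.
Not in check and no legal moves → stalemate.

stalemate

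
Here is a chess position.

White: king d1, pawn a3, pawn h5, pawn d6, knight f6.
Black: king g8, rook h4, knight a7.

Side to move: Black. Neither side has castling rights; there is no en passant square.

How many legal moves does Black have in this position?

Black to move; king on g8.
In check: yes, from the white knight on f6.
Legal moves: Kh8, Kf8, Kg7, Kf7.
Count: 4.

4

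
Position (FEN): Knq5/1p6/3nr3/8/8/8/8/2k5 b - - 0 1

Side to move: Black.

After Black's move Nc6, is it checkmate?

After Nc6: white king on a8; in check: yes, from the black queen on c8.
King squares — a7: attacked by Nc6; b7: attacked by Nd6; b8: attacked by Nc6.
White has no legal moves → checkmate.

yes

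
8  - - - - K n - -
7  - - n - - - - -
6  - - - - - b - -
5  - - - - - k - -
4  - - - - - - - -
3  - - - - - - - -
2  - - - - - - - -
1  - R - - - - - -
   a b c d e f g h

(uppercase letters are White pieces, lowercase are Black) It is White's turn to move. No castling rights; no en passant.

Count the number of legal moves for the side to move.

2

White to move; king on e8.
In check: yes, from the black knight on c7.
Legal moves: Kxf8, Kf7.
Count: 2.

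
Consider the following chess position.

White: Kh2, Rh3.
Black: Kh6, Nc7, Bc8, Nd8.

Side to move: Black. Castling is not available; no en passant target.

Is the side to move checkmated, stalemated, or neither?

neither

Black to move; black king on h6.
In check: yes, from the white rook on h3.
King squares — g5: available; h5: attacked by Rh3; g6: available; g7: available; h7: attacked by Rh3.
Legal moves for Black: Kg7, Kg6, Kg5, Bxh3.
Black is in check but has 4 legal moves → neither.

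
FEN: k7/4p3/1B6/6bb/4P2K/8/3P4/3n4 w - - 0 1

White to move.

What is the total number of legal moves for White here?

White to move; king on h4.
In check: yes, from the black bishop on g5.
Legal moves: Kxh5, Kxg5, Kh3, Kg3.
Count: 4.

4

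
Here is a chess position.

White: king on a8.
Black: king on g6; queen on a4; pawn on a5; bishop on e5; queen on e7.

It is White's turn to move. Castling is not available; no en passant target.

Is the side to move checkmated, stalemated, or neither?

White to move; white king on a8.
In check: no.
King squares — a7: attacked by Qe7; b7: attacked by Qe7; b8: attacked by Be5.
Legal moves for White: none.
Not in check and no legal moves → stalemate.

stalemate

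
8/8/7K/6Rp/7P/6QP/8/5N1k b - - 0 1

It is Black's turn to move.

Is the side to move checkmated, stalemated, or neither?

Black to move; black king on h1.
In check: no.
King squares — g1: attacked by Qg3; g2: attacked by Qg3; h2: attacked by Nf1.
Legal moves for Black: none.
Not in check and no legal moves → stalemate.

stalemate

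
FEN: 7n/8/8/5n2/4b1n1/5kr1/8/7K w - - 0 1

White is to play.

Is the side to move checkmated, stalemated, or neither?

White to move; white king on h1.
In check: no.
King squares — g1: attacked by Rg3; g2: attacked by Kf3; h2: attacked by Ng4.
Legal moves for White: none.
Not in check and no legal moves → stalemate.

stalemate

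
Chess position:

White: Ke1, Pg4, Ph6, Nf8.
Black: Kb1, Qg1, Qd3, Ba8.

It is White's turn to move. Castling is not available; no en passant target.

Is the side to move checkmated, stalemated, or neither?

checkmate

White to move; white king on e1.
In check: yes, from the black queen on g1.
King squares — d1: attacked by Qg1; f1: attacked by Qg1; d2: attacked by Qd3; e2: attacked by Qd3; f2: attacked by Qg1.
Legal moves for White: none.
In check with no legal moves → checkmate.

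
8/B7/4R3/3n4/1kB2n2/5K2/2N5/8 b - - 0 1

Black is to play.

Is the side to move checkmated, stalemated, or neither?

Black to move; black king on b4.
In check: yes, from the white knight on c2.
King squares — a3: attacked by Nc2; b3: attacked by Bc4; c3: available; a4: available; c4: available; a5: available; b5: attacked by Bc4; c5: attacked by Ba7.
Legal moves for Black: Ka5, Kxc4, Ka4, Kc3.
Black is in check but has 4 legal moves → neither.

neither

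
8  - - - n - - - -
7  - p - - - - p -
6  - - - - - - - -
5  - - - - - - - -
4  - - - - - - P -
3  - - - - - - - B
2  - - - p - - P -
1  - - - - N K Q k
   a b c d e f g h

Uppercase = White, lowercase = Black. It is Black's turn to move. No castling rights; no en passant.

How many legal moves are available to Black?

Black to move; king on h1.
In check: yes, from the white queen on g1.
Legal moves: none.
Count: 0.

0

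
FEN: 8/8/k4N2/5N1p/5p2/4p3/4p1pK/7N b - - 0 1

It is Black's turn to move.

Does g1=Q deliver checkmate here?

no

After g1=Q: white king on h2; in check: yes, from the black queen on g1.
White has 2 legal replies: Kh3, Kxg1.
In check but a legal move exists → not checkmate.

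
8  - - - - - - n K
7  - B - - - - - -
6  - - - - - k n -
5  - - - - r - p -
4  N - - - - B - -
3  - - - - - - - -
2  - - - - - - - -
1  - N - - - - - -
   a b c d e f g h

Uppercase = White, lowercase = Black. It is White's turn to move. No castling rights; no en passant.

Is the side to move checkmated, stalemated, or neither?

White to move; white king on h8.
In check: yes, from the black knight on g6.
King squares — g7: attacked by Kf6; h7: available; g8: available.
Legal moves for White: Kxg8, Kh7.
White is in check but has 2 legal moves → neither.

neither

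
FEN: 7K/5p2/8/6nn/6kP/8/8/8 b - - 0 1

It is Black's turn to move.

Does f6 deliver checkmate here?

no

After f6: white king on h8; in check: no.
White is not in check, so this cannot be checkmate.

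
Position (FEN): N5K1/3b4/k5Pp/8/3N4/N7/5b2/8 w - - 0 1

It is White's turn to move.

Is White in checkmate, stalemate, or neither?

neither

White to move; white king on g8.
In check: no.
Legal moves for White include: Kh8, Kf8, Kh7, Kg7, Kf7, Nc7+, Nb6, Ne6, Nc6, Nf5, Ndb5, Nf3, Nb3, Ne2, Ndc2, Nab5, Nc4, Nac2, ... (list truncated; more exist).
White has legal moves and is not in check → neither.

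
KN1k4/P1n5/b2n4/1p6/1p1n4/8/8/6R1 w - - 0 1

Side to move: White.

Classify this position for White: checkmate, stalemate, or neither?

checkmate

White to move; white king on a8.
In check: yes, from the black knight on c7.
King squares — a7: own pawn; b7: attacked by Ba6; b8: own knight.
Legal moves for White: none.
In check with no legal moves → checkmate.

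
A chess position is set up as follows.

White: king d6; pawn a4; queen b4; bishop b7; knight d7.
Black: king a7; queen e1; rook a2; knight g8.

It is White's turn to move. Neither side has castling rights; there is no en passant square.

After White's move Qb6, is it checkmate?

After Qb6: black king on a7; in check: yes, from the white queen on b6.
King squares — a6: attacked by Qb6; b6: attacked by Nd7; b7: attacked by Qb6; a8: attacked by Bb7; b8: attacked by Nd7.
Black has no legal moves → checkmate.

yes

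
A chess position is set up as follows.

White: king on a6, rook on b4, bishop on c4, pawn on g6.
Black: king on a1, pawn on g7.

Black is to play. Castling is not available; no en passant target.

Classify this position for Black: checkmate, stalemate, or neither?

Black to move; black king on a1.
In check: no.
King squares — b1: attacked by Rb4; a2: attacked by Bc4; b2: attacked by Rb4.
Legal moves for Black: none.
Not in check and no legal moves → stalemate.

stalemate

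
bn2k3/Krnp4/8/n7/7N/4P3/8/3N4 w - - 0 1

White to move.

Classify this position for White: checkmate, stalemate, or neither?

White to move; white king on a7.
In check: yes, from the black rook on b7.
King squares — a6: attacked by Nc7; b6: attacked by Rb7; b7: attacked by Na5; a8: attacked by Nc7; b8: attacked by Rb7.
Legal moves for White: none.
In check with no legal moves → checkmate.

checkmate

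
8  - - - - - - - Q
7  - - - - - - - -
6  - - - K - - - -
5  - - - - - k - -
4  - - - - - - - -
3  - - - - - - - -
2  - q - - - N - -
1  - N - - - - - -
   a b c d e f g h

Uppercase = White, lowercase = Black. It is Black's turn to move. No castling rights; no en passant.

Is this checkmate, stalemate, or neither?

neither

Black to move; black king on f5.
In check: no.
Legal moves for Black include: Kg6, Kg5, Kf4, Qxh8, Qb8+, Qg7, Qb7, Qf6+, Qb6+, Qe5+, Qb5, Qd4+, Qb4+, Qc3, Qb3, Qa3+, Qxf2, Qe2, ... (list truncated; more exist).
Black has legal moves and is not in check → neither.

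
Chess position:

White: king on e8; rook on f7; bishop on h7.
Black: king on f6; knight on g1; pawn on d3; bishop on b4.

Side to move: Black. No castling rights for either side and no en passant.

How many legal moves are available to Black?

Black to move; king on f6.
In check: yes, from the white rook on f7.
Legal moves: Ke6, Kg5, Ke5.
Count: 3.

3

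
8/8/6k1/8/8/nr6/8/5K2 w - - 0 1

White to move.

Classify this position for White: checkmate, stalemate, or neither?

neither

White to move; white king on f1.
In check: no.
Legal moves for White: Kg2, Kf2, Ke2, Kg1, Ke1.
White has 5 legal moves and is not in check → neither.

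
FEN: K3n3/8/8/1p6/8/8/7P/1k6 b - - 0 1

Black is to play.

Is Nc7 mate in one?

no

After Nc7: white king on a8; in check: yes, from the black knight on c7.
White has 3 legal replies: Kb8, Kb7, Ka7.
In check but a legal move exists → not checkmate.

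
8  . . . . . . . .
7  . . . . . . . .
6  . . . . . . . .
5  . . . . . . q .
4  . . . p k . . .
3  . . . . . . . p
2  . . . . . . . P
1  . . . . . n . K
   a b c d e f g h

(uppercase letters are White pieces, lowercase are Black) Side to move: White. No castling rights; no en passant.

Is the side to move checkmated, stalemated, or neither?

stalemate

White to move; white king on h1.
In check: no.
King squares — g1: attacked by Qg5; g2: attacked by Ph3; h2: own pawn.
Legal moves for White: none.
Not in check and no legal moves → stalemate.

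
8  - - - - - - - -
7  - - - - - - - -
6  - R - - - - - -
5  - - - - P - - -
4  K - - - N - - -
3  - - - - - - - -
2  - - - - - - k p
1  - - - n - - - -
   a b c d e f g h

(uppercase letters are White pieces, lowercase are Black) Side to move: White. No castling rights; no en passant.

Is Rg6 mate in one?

no

After Rg6: black king on g2; in check: yes, from the white rook on g6.
Black has 4 legal replies: Kh3, Kf3, Kh1, Kf1.
In check but a legal move exists → not checkmate.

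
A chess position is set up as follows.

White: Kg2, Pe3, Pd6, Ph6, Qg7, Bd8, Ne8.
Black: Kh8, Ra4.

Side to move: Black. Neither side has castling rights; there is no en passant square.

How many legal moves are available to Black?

Black to move; king on h8.
In check: yes, from the white queen on g7.
Legal moves: none.
Count: 0.

0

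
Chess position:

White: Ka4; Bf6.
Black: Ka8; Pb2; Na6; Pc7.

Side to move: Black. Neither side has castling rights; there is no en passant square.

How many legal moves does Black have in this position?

12

Black to move; king on a8.
In check: no.
Legal moves: Kb8, Kb7, Ka7, Nb8, Nc5+, Nb4, c6, b1=Q, b1=R, b1=B, b1=N, c5.
Count: 12.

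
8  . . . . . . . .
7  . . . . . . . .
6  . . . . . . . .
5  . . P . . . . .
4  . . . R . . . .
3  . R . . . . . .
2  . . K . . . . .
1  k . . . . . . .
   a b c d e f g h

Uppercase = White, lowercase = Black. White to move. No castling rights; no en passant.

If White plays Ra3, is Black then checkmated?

yes

After Ra3: black king on a1; in check: yes, from the white rook on a3.
King squares — b1: attacked by Kc2; a2: attacked by Ra3; b2: attacked by Kc2.
Black has no legal moves → checkmate.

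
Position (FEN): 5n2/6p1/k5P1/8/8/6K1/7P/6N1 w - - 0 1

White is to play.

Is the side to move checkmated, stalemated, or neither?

neither

White to move; white king on g3.
In check: no.
Legal moves for White: Kh4, Kg4, Kf4, Kh3, Kf3, Kg2, Kf2, Nh3, Nf3, Ne2, h3, h4.
White has 12 legal moves and is not in check → neither.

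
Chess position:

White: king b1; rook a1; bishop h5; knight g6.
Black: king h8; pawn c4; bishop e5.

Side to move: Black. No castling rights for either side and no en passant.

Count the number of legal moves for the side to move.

3

Black to move; king on h8.
In check: yes, from the white knight on g6.
Legal moves: Kg8, Kh7, Kg7.
Count: 3.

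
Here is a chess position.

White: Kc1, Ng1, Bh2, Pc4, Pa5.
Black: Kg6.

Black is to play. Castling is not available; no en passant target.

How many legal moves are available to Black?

Black to move; king on g6.
In check: no.
Legal moves: Kh7, Kg7, Kf7, Kh6, Kf6, Kh5, Kg5, Kf5.
Count: 8.

8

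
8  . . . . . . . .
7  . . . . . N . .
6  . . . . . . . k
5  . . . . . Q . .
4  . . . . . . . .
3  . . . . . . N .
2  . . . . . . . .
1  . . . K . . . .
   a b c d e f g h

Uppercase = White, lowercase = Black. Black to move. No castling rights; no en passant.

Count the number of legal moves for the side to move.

Black to move; king on h6.
In check: yes, from the white knight on f7.
Legal moves: Kg7.
Count: 1.

1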